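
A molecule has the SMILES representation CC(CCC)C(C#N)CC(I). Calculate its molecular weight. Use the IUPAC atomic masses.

265.14 g/mol

Atom tally by fragment:
  CH3 → C:1 H:3
  CH(CH2CH2CH3) → C:4 H:8
  CH(CN) → C:2 H:1 N:1
  CH2 → C:1 H:2
  CH2I → C:1 H:2 I:1
Element totals:
  C: 9
  H: 16
  I: 1
  N: 1
Molecular formula: C9H16IN.
  M = 9(12.011) + 16(1.008) + 126.904 + 14.007
    = 108.099 + 16.128 + 126.904 + 14.007 = 265.138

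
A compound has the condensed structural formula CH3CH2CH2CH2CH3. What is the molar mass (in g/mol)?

Atom tally by fragment:
  CH3 → C:1 H:3
  CH2 → C:1 H:2
  CH2 → C:1 H:2
  CH2 → C:1 H:2
  CH3 → C:1 H:3
Element totals:
  C: 5
  H: 12
Molecular formula: C5H12.
  M = 5(12.011) + 12(1.008)
    = 60.055 + 12.096 = 72.151

72.15 g/mol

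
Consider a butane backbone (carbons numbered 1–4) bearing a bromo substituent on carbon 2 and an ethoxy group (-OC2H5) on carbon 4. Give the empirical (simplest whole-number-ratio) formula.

Atom tally by fragment:
  CH3 → C:1 H:3
  CH(Br) → C:1 H:1 Br:1
  CH2 → C:1 H:2
  CH2OC2H5 → C:3 H:7 O:1
Element totals:
  C: 6
  H: 13
  Br: 1
  O: 1
Molecular formula: C6H13BrO.
gcd of subscripts (1, 6, 13, 1) = 1, so the empirical formula equals the molecular formula.

C6H13BrO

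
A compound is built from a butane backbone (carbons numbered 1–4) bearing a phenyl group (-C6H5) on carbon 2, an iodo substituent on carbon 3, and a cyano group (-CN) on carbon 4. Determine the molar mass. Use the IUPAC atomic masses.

Atom tally by fragment:
  CH3 → C:1 H:3
  CH(C6H5) → C:7 H:6
  CH(I) → C:1 H:1 I:1
  CH2CN → C:2 H:2 N:1
Element totals:
  C: 11
  H: 12
  I: 1
  N: 1
Molecular formula: C11H12IN.
  M = 11(12.011) + 12(1.008) + 126.904 + 14.007
    = 132.121 + 12.096 + 126.904 + 14.007 = 285.128

285.13 g/mol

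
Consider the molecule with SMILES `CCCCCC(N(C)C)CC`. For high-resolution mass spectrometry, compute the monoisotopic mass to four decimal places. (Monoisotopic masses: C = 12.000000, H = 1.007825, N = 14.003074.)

157.1830

Atom tally by fragment:
  CH3 → C:1 H:3
  CH2 → C:1 H:2
  CH2 → C:1 H:2
  CH2 → C:1 H:2
  CH2 → C:1 H:2
  CH(N(CH3)2) → C:3 H:7 N:1
  CH2 → C:1 H:2
  CH3 → C:1 H:3
Element totals:
  C: 10
  H: 23
  N: 1
Molecular formula: C10H23N.
  M = 10(12.0) + 23(1.007825) + 14.003074
    = 120.000000 + 23.179975 + 14.003074 = 157.183049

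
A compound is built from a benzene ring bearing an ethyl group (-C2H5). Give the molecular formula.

C8H10

Atom tally by fragment:
  benzene ring core → C:6 H:6
  (− 1 ring H displaced by substituents)
  + C2H5 → C:2 H:5
Element totals:
  C: 8
  H: 10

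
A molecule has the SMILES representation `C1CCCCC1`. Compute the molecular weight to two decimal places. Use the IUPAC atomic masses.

Atom tally by fragment:
  cyclohexane ring core → C:6 H:12
Element totals:
  C: 6
  H: 12
Molecular formula: C6H12.
  M = 6(12.011) + 12(1.008)
    = 72.066 + 12.096 = 84.162

84.16 g/mol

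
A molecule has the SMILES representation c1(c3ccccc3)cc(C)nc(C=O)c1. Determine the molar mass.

197.24 g/mol

Atom tally by fragment:
  pyridine ring core → C:5 H:5 N:1
  (− 3 ring H displaced by substituents)
  + C6H5 → C:6 H:5
  + CH3 → C:1 H:3
  + CHO → C:1 H:1 O:1
Element totals:
  C: 13
  H: 11
  N: 1
  O: 1
Molecular formula: C13H11NO.
  M = 13(12.011) + 11(1.008) + 14.007 + 15.999
    = 156.143 + 11.088 + 14.007 + 15.999 = 197.237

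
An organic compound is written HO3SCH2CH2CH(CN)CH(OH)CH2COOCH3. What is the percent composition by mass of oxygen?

38.21%

Element totals:
  C: 8
  H: 13
  N: 1
  O: 6
  S: 1
Molecular formula: C8H13NO6S.
Molar mass = 251.253 g/mol.
Mass from O: 6 × 15.999 = 95.994 g/mol.
%O = 95.994 / 251.253 × 100 = 38.21%.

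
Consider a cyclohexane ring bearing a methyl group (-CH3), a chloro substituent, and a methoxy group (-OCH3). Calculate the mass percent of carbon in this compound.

Atom tally by fragment:
  cyclohexane ring core → C:6 H:12
  (− 3 ring H displaced by substituents)
  + CH3 → C:1 H:3
  + Cl → Cl:1
  + OCH3 → C:1 H:3 O:1
Element totals:
  C: 8
  H: 15
  Cl: 1
  O: 1
Molecular formula: C8H15ClO.
Molar mass = 162.657 g/mol.
Mass from C: 8 × 12.011 = 96.088 g/mol.
%C = 96.088 / 162.657 × 100 = 59.07%.

59.07%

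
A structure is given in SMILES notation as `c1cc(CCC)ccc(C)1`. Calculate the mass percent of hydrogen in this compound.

10.51%

Atom tally by fragment:
  benzene ring core → C:6 H:6
  (− 2 ring H displaced by substituents)
  + CH2CH2CH3 → C:3 H:7
  + CH3 → C:1 H:3
Element totals:
  C: 10
  H: 14
Molecular formula: C10H14.
Molar mass = 134.222 g/mol.
Mass from H: 14 × 1.008 = 14.112 g/mol.
%H = 14.112 / 134.222 × 100 = 10.51%.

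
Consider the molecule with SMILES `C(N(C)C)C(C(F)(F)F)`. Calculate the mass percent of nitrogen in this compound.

9.92%

Atom tally by fragment:
  (CH3)2NCH2 → C:3 H:8 N:1
  CH2CF3 → C:2 H:2 F:3
Element totals:
  C: 5
  H: 10
  F: 3
  N: 1
Molecular formula: C5H10F3N.
Molar mass = 141.136 g/mol.
Mass from N: 1 × 14.007 = 14.007 g/mol.
%N = 14.007 / 141.136 × 100 = 9.92%.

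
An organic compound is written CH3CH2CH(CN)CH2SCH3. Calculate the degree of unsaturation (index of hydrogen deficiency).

Element totals:
  C: 6
  H: 11
  N: 1
  S: 1
Molecular formula: C6H11NS.
DoU = (2C + 2 + N − H − X) / 2 = (2·6 + 2 + 1 − 11 − 0) / 2 = 2.

2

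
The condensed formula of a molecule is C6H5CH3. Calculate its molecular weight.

92.14 g/mol

Atom tally by fragment:
  benzene ring core → C:6 H:6
  (− 1 ring H displaced by substituents)
  + CH3 → C:1 H:3
Element totals:
  C: 7
  H: 8
Molecular formula: C7H8.
  M = 7(12.011) + 8(1.008)
    = 84.077 + 8.064 = 92.141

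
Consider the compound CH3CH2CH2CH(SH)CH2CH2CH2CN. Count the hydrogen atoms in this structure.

Atom tally by fragment:
  CH3 → C:1 H:3
  CH2 → C:1 H:2
  CH2 → C:1 H:2
  CH(SH) → C:1 H:2 S:1
  CH2 → C:1 H:2
  CH2 → C:1 H:2
  CH2CN → C:2 H:2 N:1
Element totals:
  C: 8
  H: 15
  N: 1
  S: 1

15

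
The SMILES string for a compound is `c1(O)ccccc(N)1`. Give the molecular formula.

C6H7NO

Atom tally by fragment:
  benzene ring core → C:6 H:6
  (− 2 ring H displaced by substituents)
  + OH → O:1 H:1
  + NH2 → N:1 H:2
Element totals:
  C: 6
  H: 7
  N: 1
  O: 1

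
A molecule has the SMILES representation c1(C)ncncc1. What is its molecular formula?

Atom tally by fragment:
  pyrimidine ring core → C:4 H:4 N:2
  (− 1 ring H displaced by substituents)
  + CH3 → C:1 H:3
Element totals:
  C: 5
  H: 6
  N: 2

C5H6N2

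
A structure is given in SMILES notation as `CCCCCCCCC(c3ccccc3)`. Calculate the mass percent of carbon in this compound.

Atom tally by fragment:
  CH3 → C:1 H:3
  CH2 → C:1 H:2
  CH2 → C:1 H:2
  CH2 → C:1 H:2
  CH2 → C:1 H:2
  CH2 → C:1 H:2
  CH2 → C:1 H:2
  CH2 → C:1 H:2
  CH2C6H5 → C:7 H:7
Element totals:
  C: 15
  H: 24
Molecular formula: C15H24.
Molar mass = 204.357 g/mol.
Mass from C: 15 × 12.011 = 180.165 g/mol.
%C = 180.165 / 204.357 × 100 = 88.16%.

88.16%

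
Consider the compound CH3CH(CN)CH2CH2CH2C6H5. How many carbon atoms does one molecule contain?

12

Atom tally by fragment:
  CH3 → C:1 H:3
  CH(CN) → C:2 H:1 N:1
  CH2 → C:1 H:2
  CH2 → C:1 H:2
  CH2C6H5 → C:7 H:7
Element totals:
  C: 12
  H: 15
  N: 1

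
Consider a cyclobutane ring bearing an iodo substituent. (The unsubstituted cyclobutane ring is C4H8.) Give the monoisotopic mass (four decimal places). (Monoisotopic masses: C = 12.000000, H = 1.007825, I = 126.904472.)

Atom tally by fragment:
  cyclobutane ring core → C:4 H:8
  (− 1 ring H displaced by substituents)
  + I → I:1
Element totals:
  C: 4
  H: 7
  I: 1
Molecular formula: C4H7I.
  M = 4(12.0) + 7(1.007825) + 126.904472
    = 48.000000 + 7.054775 + 126.904472 = 181.959247

181.9592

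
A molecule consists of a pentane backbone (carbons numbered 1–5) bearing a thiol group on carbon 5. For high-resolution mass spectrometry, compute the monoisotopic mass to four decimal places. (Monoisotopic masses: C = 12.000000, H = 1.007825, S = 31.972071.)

104.0660

Atom tally by fragment:
  CH3 → C:1 H:3
  CH2 → C:1 H:2
  CH2 → C:1 H:2
  CH2 → C:1 H:2
  CH2SH → C:1 H:3 S:1
Element totals:
  C: 5
  H: 12
  S: 1
Molecular formula: C5H12S.
  M = 5(12.0) + 12(1.007825) + 31.972071
    = 60.000000 + 12.093900 + 31.972071 = 104.065971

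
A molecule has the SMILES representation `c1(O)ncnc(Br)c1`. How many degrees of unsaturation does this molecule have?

4

Atom tally by fragment:
  pyrimidine ring core → C:4 H:4 N:2
  (− 2 ring H displaced by substituents)
  + OH → O:1 H:1
  + Br → Br:1
Element totals:
  C: 4
  H: 3
  Br: 1
  N: 2
  O: 1
Molecular formula: C4H3BrN2O.
DoU = (2C + 2 + N − H − X) / 2 = (2·4 + 2 + 2 − 3 − 1) / 2 = 4.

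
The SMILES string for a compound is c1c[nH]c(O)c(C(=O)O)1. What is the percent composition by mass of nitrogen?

11.02%

Atom tally by fragment:
  pyrrole ring core → C:4 H:5 N:1
  (− 2 ring H displaced by substituents)
  + OH → O:1 H:1
  + COOH → C:1 H:1 O:2
Element totals:
  C: 5
  H: 5
  N: 1
  O: 3
Molecular formula: C5H5NO3.
Molar mass = 127.099 g/mol.
Mass from N: 1 × 14.007 = 14.007 g/mol.
%N = 14.007 / 127.099 × 100 = 11.02%.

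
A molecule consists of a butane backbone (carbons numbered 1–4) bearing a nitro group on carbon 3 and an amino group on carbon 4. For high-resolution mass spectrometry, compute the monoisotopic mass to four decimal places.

118.0742

Atom tally by fragment:
  CH3 → C:1 H:3
  CH2 → C:1 H:2
  CH(NO2) → C:1 H:1 N:1 O:2
  CH2NH2 → C:1 H:4 N:1
Element totals:
  C: 4
  H: 10
  N: 2
  O: 2
Molecular formula: C4H10N2O2.
  M = 4(12.0) + 10(1.007825) + 2(14.003074) + 2(15.994915)
    = 48.000000 + 10.078250 + 28.006148 + 31.989830 = 118.074228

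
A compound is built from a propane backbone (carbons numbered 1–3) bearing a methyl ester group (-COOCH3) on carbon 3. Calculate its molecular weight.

102.13 g/mol

Atom tally by fragment:
  CH3 → C:1 H:3
  CH2 → C:1 H:2
  CH2COOCH3 → C:3 H:5 O:2
Element totals:
  C: 5
  H: 10
  O: 2
Molecular formula: C5H10O2.
  M = 5(12.011) + 10(1.008) + 2(15.999)
    = 60.055 + 10.080 + 31.998 = 102.133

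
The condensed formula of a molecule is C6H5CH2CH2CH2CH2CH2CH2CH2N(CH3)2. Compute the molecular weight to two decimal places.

219.37 g/mol

Element totals:
  C: 15
  H: 25
  N: 1
Molecular formula: C15H25N.
  M = 15(12.011) + 25(1.008) + 14.007
    = 180.165 + 25.200 + 14.007 = 219.372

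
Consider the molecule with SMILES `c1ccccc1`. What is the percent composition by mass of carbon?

92.26%

Atom tally by fragment:
  benzene ring core → C:6 H:6
Element totals:
  C: 6
  H: 6
Molecular formula: C6H6.
Molar mass = 78.114 g/mol.
Mass from C: 6 × 12.011 = 72.066 g/mol.
%C = 72.066 / 78.114 × 100 = 92.26%.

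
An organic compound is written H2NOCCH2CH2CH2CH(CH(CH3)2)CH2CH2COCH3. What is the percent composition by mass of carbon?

67.57%

Element totals:
  C: 12
  H: 23
  N: 1
  O: 2
Molecular formula: C12H23NO2.
Molar mass = 213.321 g/mol.
Mass from C: 12 × 12.011 = 144.132 g/mol.
%C = 144.132 / 213.321 × 100 = 67.57%.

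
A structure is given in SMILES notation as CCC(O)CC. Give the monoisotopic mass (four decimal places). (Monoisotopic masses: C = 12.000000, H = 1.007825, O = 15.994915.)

88.0888

Atom tally by fragment:
  CH3 → C:1 H:3
  CH2 → C:1 H:2
  CH(OH) → C:1 H:2 O:1
  CH2 → C:1 H:2
  CH3 → C:1 H:3
Element totals:
  C: 5
  H: 12
  O: 1
Molecular formula: C5H12O.
  M = 5(12.0) + 12(1.007825) + 15.994915
    = 60.000000 + 12.093900 + 15.994915 = 88.088815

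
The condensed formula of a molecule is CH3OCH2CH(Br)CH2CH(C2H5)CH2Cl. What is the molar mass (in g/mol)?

Element totals:
  C: 8
  H: 16
  Br: 1
  Cl: 1
  O: 1
Molecular formula: C8H16BrClO.
  M = 8(12.011) + 16(1.008) + 79.904 + 35.45 + 15.999
    = 96.088 + 16.128 + 79.904 + 35.450 + 15.999 = 243.569

243.57 g/mol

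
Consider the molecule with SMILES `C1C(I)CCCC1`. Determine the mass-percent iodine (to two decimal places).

60.41%

Atom tally by fragment:
  cyclohexane ring core → C:6 H:12
  (− 1 ring H displaced by substituents)
  + I → I:1
Element totals:
  C: 6
  H: 11
  I: 1
Molecular formula: C6H11I.
Molar mass = 210.058 g/mol.
Mass from I: 1 × 126.904 = 126.904 g/mol.
%I = 126.904 / 210.058 × 100 = 60.41%.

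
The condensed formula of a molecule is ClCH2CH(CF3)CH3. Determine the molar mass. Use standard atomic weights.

146.54 g/mol

Element totals:
  C: 4
  H: 6
  Cl: 1
  F: 3
Molecular formula: C4H6ClF3.
  M = 4(12.011) + 6(1.008) + 35.45 + 3(18.998)
    = 48.044 + 6.048 + 35.450 + 56.994 = 146.536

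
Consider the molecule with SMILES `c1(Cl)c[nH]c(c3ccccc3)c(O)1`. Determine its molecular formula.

Atom tally by fragment:
  pyrrole ring core → C:4 H:5 N:1
  (− 3 ring H displaced by substituents)
  + Cl → Cl:1
  + C6H5 → C:6 H:5
  + OH → O:1 H:1
Element totals:
  C: 10
  H: 8
  Cl: 1
  N: 1
  O: 1

C10H8ClNO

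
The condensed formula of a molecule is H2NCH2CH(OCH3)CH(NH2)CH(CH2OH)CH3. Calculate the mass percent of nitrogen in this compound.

17.27%

Element totals:
  C: 7
  H: 18
  N: 2
  O: 2
Molecular formula: C7H18N2O2.
Molar mass = 162.233 g/mol.
Mass from N: 2 × 14.007 = 28.014 g/mol.
%N = 28.014 / 162.233 × 100 = 17.27%.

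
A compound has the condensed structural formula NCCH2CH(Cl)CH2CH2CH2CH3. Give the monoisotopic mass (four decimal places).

145.0658

Atom tally by fragment:
  NCCH2 → C:2 H:2 N:1
  CH(Cl) → C:1 H:1 Cl:1
  CH2 → C:1 H:2
  CH2 → C:1 H:2
  CH2 → C:1 H:2
  CH3 → C:1 H:3
Element totals:
  C: 7
  H: 12
  Cl: 1
  N: 1
Molecular formula: C7H12ClN.
  M = 7(12.0) + 12(1.007825) + 34.968853 + 14.003074
    = 84.000000 + 12.093900 + 34.968853 + 14.003074 = 145.065827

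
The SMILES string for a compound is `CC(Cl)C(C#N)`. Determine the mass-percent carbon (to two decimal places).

Atom tally by fragment:
  CH3 → C:1 H:3
  CH(Cl) → C:1 H:1 Cl:1
  CH2CN → C:2 H:2 N:1
Element totals:
  C: 4
  H: 6
  Cl: 1
  N: 1
Molecular formula: C4H6ClN.
Molar mass = 103.549 g/mol.
Mass from C: 4 × 12.011 = 48.044 g/mol.
%C = 48.044 / 103.549 × 100 = 46.40%.

46.40%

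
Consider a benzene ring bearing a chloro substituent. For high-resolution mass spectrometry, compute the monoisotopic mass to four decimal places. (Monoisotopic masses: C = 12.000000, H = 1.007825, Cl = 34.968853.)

Atom tally by fragment:
  benzene ring core → C:6 H:6
  (− 1 ring H displaced by substituents)
  + Cl → Cl:1
Element totals:
  C: 6
  H: 5
  Cl: 1
Molecular formula: C6H5Cl.
  M = 6(12.0) + 5(1.007825) + 34.968853
    = 72.000000 + 5.039125 + 34.968853 = 112.007978

112.0080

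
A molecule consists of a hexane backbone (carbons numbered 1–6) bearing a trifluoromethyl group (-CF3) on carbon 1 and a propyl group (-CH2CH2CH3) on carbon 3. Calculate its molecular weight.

196.26 g/mol

Atom tally by fragment:
  F3CCH2 → C:2 H:2 F:3
  CH2 → C:1 H:2
  CH(CH2CH2CH3) → C:4 H:8
  CH2 → C:1 H:2
  CH2 → C:1 H:2
  CH3 → C:1 H:3
Element totals:
  C: 10
  H: 19
  F: 3
Molecular formula: C10H19F3.
  M = 10(12.011) + 19(1.008) + 3(18.998)
    = 120.110 + 19.152 + 56.994 = 196.256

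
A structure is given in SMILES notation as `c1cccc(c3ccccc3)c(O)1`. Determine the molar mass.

Atom tally by fragment:
  benzene ring core → C:6 H:6
  (− 2 ring H displaced by substituents)
  + C6H5 → C:6 H:5
  + OH → O:1 H:1
Element totals:
  C: 12
  H: 10
  O: 1
Molecular formula: C12H10O.
  M = 12(12.011) + 10(1.008) + 15.999
    = 144.132 + 10.080 + 15.999 = 170.211

170.21 g/mol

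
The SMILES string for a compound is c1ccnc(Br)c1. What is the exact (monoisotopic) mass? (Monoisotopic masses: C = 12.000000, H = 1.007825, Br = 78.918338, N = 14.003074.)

Atom tally by fragment:
  pyridine ring core → C:5 H:5 N:1
  (− 1 ring H displaced by substituents)
  + Br → Br:1
Element totals:
  C: 5
  H: 4
  Br: 1
  N: 1
Molecular formula: C5H4BrN.
  M = 5(12.0) + 4(1.007825) + 78.918338 + 14.003074
    = 60.000000 + 4.031300 + 78.918338 + 14.003074 = 156.952712

156.9527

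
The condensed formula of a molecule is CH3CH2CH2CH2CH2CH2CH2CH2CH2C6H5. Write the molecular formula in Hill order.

Atom tally by fragment:
  CH3 → C:1 H:3
  CH2 → C:1 H:2
  CH2 → C:1 H:2
  CH2 → C:1 H:2
  CH2 → C:1 H:2
  CH2 → C:1 H:2
  CH2 → C:1 H:2
  CH2 → C:1 H:2
  CH2C6H5 → C:7 H:7
Element totals:
  C: 15
  H: 24

C15H24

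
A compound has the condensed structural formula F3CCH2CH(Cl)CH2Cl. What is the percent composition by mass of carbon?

26.55%

Element totals:
  C: 4
  H: 5
  Cl: 2
  F: 3
Molecular formula: C4H5Cl2F3.
Molar mass = 180.978 g/mol.
Mass from C: 4 × 12.011 = 48.044 g/mol.
%C = 48.044 / 180.978 × 100 = 26.55%.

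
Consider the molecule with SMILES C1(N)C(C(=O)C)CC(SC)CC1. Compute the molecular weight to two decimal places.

187.30 g/mol

Atom tally by fragment:
  cyclohexane ring core → C:6 H:12
  (− 3 ring H displaced by substituents)
  + NH2 → N:1 H:2
  + COCH3 → C:2 H:3 O:1
  + SCH3 → C:1 H:3 S:1
Element totals:
  C: 9
  H: 17
  N: 1
  O: 1
  S: 1
Molecular formula: C9H17NOS.
  M = 9(12.011) + 17(1.008) + 14.007 + 15.999 + 32.06
    = 108.099 + 17.136 + 14.007 + 15.999 + 32.060 = 187.301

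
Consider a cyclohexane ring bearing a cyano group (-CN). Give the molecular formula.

C7H11N

Atom tally by fragment:
  cyclohexane ring core → C:6 H:12
  (− 1 ring H displaced by substituents)
  + CN → C:1 N:1
Element totals:
  C: 7
  H: 11
  N: 1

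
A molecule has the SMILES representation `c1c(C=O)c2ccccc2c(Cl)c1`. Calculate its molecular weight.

190.63 g/mol

Atom tally by fragment:
  naphthalene ring system core → C:10 H:8
  (− 2 ring H displaced by substituents)
  + CHO → C:1 H:1 O:1
  + Cl → Cl:1
Element totals:
  C: 11
  H: 7
  Cl: 1
  O: 1
Molecular formula: C11H7ClO.
  M = 11(12.011) + 7(1.008) + 35.45 + 15.999
    = 132.121 + 7.056 + 35.450 + 15.999 = 190.626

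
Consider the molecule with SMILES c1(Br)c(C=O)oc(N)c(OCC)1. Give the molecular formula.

C7H8BrNO3

Atom tally by fragment:
  furan ring core → C:4 H:4 O:1
  (− 4 ring H displaced by substituents)
  + Br → Br:1
  + CHO → C:1 H:1 O:1
  + NH2 → N:1 H:2
  + OC2H5 → C:2 H:5 O:1
Element totals:
  C: 7
  H: 8
  Br: 1
  N: 1
  O: 3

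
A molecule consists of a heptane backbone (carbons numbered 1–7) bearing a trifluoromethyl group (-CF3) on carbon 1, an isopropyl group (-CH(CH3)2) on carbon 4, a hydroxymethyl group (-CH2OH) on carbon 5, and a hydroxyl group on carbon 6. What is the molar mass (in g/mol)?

256.31 g/mol

Atom tally by fragment:
  F3CCH2 → C:2 H:2 F:3
  CH2 → C:1 H:2
  CH2 → C:1 H:2
  CH(CH(CH3)2) → C:4 H:8
  CH(CH2OH) → C:2 H:4 O:1
  CH(OH) → C:1 H:2 O:1
  CH3 → C:1 H:3
Element totals:
  C: 12
  H: 23
  F: 3
  O: 2
Molecular formula: C12H23F3O2.
  M = 12(12.011) + 23(1.008) + 3(18.998) + 2(15.999)
    = 144.132 + 23.184 + 56.994 + 31.998 = 256.308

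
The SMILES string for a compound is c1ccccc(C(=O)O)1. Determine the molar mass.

122.12 g/mol

Atom tally by fragment:
  benzene ring core → C:6 H:6
  (− 1 ring H displaced by substituents)
  + COOH → C:1 H:1 O:2
Element totals:
  C: 7
  H: 6
  O: 2
Molecular formula: C7H6O2.
  M = 7(12.011) + 6(1.008) + 2(15.999)
    = 84.077 + 6.048 + 31.998 = 122.123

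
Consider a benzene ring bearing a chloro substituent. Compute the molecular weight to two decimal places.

112.56 g/mol

Atom tally by fragment:
  benzene ring core → C:6 H:6
  (− 1 ring H displaced by substituents)
  + Cl → Cl:1
Element totals:
  C: 6
  H: 5
  Cl: 1
Molecular formula: C6H5Cl.
  M = 6(12.011) + 5(1.008) + 35.45
    = 72.066 + 5.040 + 35.450 = 112.556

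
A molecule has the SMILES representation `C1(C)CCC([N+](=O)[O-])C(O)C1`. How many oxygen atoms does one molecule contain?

Atom tally by fragment:
  cyclohexane ring core → C:6 H:12
  (− 3 ring H displaced by substituents)
  + CH3 → C:1 H:3
  + NO2 → N:1 O:2
  + OH → O:1 H:1
Element totals:
  C: 7
  H: 13
  N: 1
  O: 3

3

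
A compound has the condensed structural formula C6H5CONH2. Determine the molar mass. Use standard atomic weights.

Element totals:
  C: 7
  H: 7
  N: 1
  O: 1
Molecular formula: C7H7NO.
  M = 7(12.011) + 7(1.008) + 14.007 + 15.999
    = 84.077 + 7.056 + 14.007 + 15.999 = 121.139

121.14 g/mol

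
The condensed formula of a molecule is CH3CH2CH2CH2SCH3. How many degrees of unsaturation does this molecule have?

0

Atom tally by fragment:
  CH3 → C:1 H:3
  CH2 → C:1 H:2
  CH2 → C:1 H:2
  CH2SCH3 → C:2 H:5 S:1
Element totals:
  C: 5
  H: 12
  S: 1
Molecular formula: C5H12S.
DoU = (2C + 2 + N − H − X) / 2 = (2·5 + 2 + 0 − 12 − 0) / 2 = 0.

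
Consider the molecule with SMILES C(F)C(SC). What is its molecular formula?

Atom tally by fragment:
  FCH2 → C:1 H:2 F:1
  CH2SCH3 → C:2 H:5 S:1
Element totals:
  C: 3
  H: 7
  F: 1
  S: 1

C3H7FS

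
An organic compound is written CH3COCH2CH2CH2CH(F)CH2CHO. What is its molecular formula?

C8H13FO2

Element totals:
  C: 8
  H: 13
  F: 1
  O: 2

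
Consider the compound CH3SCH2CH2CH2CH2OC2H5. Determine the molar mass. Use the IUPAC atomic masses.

148.26 g/mol

Atom tally by fragment:
  CH3SCH2 → C:2 H:5 S:1
  CH2 → C:1 H:2
  CH2 → C:1 H:2
  CH2OC2H5 → C:3 H:7 O:1
Element totals:
  C: 7
  H: 16
  O: 1
  S: 1
Molecular formula: C7H16OS.
  M = 7(12.011) + 16(1.008) + 15.999 + 32.06
    = 84.077 + 16.128 + 15.999 + 32.060 = 148.264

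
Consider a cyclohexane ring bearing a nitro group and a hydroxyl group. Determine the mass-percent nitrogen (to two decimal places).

9.65%

Atom tally by fragment:
  cyclohexane ring core → C:6 H:12
  (− 2 ring H displaced by substituents)
  + NO2 → N:1 O:2
  + OH → O:1 H:1
Element totals:
  C: 6
  H: 11
  N: 1
  O: 3
Molecular formula: C6H11NO3.
Molar mass = 145.158 g/mol.
Mass from N: 1 × 14.007 = 14.007 g/mol.
%N = 14.007 / 145.158 × 100 = 9.65%.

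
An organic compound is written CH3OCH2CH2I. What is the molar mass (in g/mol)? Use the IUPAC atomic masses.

185.99 g/mol

Element totals:
  C: 3
  H: 7
  I: 1
  O: 1
Molecular formula: C3H7IO.
  M = 3(12.011) + 7(1.008) + 126.904 + 15.999
    = 36.033 + 7.056 + 126.904 + 15.999 = 185.992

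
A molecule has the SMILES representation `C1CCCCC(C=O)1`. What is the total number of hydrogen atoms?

12

Atom tally by fragment:
  cyclohexane ring core → C:6 H:12
  (− 1 ring H displaced by substituents)
  + CHO → C:1 H:1 O:1
Element totals:
  C: 7
  H: 12
  O: 1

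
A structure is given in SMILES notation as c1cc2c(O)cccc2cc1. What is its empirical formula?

Atom tally by fragment:
  naphthalene ring system core → C:10 H:8
  (− 1 ring H displaced by substituents)
  + OH → O:1 H:1
Element totals:
  C: 10
  H: 8
  O: 1
Molecular formula: C10H8O.
gcd of subscripts (10, 8, 1) = 1, so the empirical formula equals the molecular formula.

C10H8O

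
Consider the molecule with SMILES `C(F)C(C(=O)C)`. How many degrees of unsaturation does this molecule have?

Atom tally by fragment:
  FCH2 → C:1 H:2 F:1
  CH2COCH3 → C:3 H:5 O:1
Element totals:
  C: 4
  H: 7
  F: 1
  O: 1
Molecular formula: C4H7FO.
DoU = (2C + 2 + N − H − X) / 2 = (2·4 + 2 + 0 − 7 − 1) / 2 = 1.

1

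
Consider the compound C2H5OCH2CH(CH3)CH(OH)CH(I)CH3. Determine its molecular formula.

Atom tally by fragment:
  C2H5OCH2 → C:3 H:7 O:1
  CH(CH3) → C:2 H:4
  CH(OH) → C:1 H:2 O:1
  CH(I) → C:1 H:1 I:1
  CH3 → C:1 H:3
Element totals:
  C: 8
  H: 17
  I: 1
  O: 2

C8H17IO2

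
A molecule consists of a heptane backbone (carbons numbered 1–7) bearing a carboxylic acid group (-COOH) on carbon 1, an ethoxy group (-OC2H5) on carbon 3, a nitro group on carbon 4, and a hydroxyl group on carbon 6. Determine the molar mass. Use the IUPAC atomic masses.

249.26 g/mol

Atom tally by fragment:
  HOOCCH2 → C:2 H:3 O:2
  CH2 → C:1 H:2
  CH(OC2H5) → C:3 H:6 O:1
  CH(NO2) → C:1 H:1 N:1 O:2
  CH2 → C:1 H:2
  CH(OH) → C:1 H:2 O:1
  CH3 → C:1 H:3
Element totals:
  C: 10
  H: 19
  N: 1
  O: 6
Molecular formula: C10H19NO6.
  M = 10(12.011) + 19(1.008) + 14.007 + 6(15.999)
    = 120.110 + 19.152 + 14.007 + 95.994 = 249.263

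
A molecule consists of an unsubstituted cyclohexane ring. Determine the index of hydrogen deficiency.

1

Atom tally by fragment:
  cyclohexane ring core → C:6 H:12
Element totals:
  C: 6
  H: 12
Molecular formula: C6H12.
DoU = (2C + 2 + N − H − X) / 2 = (2·6 + 2 + 0 − 12 − 0) / 2 = 1.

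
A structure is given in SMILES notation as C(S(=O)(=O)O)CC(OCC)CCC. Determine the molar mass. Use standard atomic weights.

210.29 g/mol

Atom tally by fragment:
  HO3SCH2 → C:1 H:3 S:1 O:3
  CH2 → C:1 H:2
  CH(OC2H5) → C:3 H:6 O:1
  CH2 → C:1 H:2
  CH2 → C:1 H:2
  CH3 → C:1 H:3
Element totals:
  C: 8
  H: 18
  O: 4
  S: 1
Molecular formula: C8H18O4S.
  M = 8(12.011) + 18(1.008) + 4(15.999) + 32.06
    = 96.088 + 18.144 + 63.996 + 32.060 = 210.288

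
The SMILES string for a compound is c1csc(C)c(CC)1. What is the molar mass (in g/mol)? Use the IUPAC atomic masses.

126.22 g/mol

Atom tally by fragment:
  thiophene ring core → C:4 H:4 S:1
  (− 2 ring H displaced by substituents)
  + CH3 → C:1 H:3
  + C2H5 → C:2 H:5
Element totals:
  C: 7
  H: 10
  S: 1
Molecular formula: C7H10S.
  M = 7(12.011) + 10(1.008) + 32.06
    = 84.077 + 10.080 + 32.060 = 126.217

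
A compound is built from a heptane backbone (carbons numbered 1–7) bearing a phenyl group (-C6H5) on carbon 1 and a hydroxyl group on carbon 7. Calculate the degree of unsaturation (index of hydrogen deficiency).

Atom tally by fragment:
  C6H5CH2 → C:7 H:7
  CH2 → C:1 H:2
  CH2 → C:1 H:2
  CH2 → C:1 H:2
  CH2 → C:1 H:2
  CH2 → C:1 H:2
  CH2OH → C:1 H:3 O:1
Element totals:
  C: 13
  H: 20
  O: 1
Molecular formula: C13H20O.
DoU = (2C + 2 + N − H − X) / 2 = (2·13 + 2 + 0 − 20 − 0) / 2 = 4.

4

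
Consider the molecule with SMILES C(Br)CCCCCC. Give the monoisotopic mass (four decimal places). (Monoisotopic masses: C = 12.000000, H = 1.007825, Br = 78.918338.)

Atom tally by fragment:
  BrCH2 → C:1 H:2 Br:1
  CH2 → C:1 H:2
  CH2 → C:1 H:2
  CH2 → C:1 H:2
  CH2 → C:1 H:2
  CH2 → C:1 H:2
  CH3 → C:1 H:3
Element totals:
  C: 7
  H: 15
  Br: 1
Molecular formula: C7H15Br.
  M = 7(12.0) + 15(1.007825) + 78.918338
    = 84.000000 + 15.117375 + 78.918338 = 178.035713

178.0357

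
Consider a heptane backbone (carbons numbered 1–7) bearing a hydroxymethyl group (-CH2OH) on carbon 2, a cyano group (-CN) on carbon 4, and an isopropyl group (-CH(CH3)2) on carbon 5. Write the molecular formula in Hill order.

C12H23NO

Atom tally by fragment:
  CH3 → C:1 H:3
  CH(CH2OH) → C:2 H:4 O:1
  CH2 → C:1 H:2
  CH(CN) → C:2 H:1 N:1
  CH(CH(CH3)2) → C:4 H:8
  CH2 → C:1 H:2
  CH3 → C:1 H:3
Element totals:
  C: 12
  H: 23
  N: 1
  O: 1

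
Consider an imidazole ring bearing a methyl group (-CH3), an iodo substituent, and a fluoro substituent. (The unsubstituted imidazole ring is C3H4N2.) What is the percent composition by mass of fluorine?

Atom tally by fragment:
  imidazole ring core → C:3 H:4 N:2
  (− 3 ring H displaced by substituents)
  + CH3 → C:1 H:3
  + I → I:1
  + F → F:1
Element totals:
  C: 4
  H: 4
  F: 1
  I: 1
  N: 2
Molecular formula: C4H4FIN2.
Molar mass = 225.992 g/mol.
Mass from F: 1 × 18.998 = 18.998 g/mol.
%F = 18.998 / 225.992 × 100 = 8.41%.

8.41%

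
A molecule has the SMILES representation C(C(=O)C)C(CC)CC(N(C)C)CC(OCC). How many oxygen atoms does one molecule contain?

Atom tally by fragment:
  CH3COCH2 → C:3 H:5 O:1
  CH(C2H5) → C:3 H:6
  CH2 → C:1 H:2
  CH(N(CH3)2) → C:3 H:7 N:1
  CH2 → C:1 H:2
  CH2OC2H5 → C:3 H:7 O:1
Element totals:
  C: 14
  H: 29
  N: 1
  O: 2

2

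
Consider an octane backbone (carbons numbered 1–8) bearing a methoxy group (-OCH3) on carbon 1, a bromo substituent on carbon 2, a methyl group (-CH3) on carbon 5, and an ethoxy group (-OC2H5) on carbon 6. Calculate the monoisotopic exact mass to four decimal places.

280.1038

Atom tally by fragment:
  CH3OCH2 → C:2 H:5 O:1
  CH(Br) → C:1 H:1 Br:1
  CH2 → C:1 H:2
  CH2 → C:1 H:2
  CH(CH3) → C:2 H:4
  CH(OC2H5) → C:3 H:6 O:1
  CH2 → C:1 H:2
  CH3 → C:1 H:3
Element totals:
  C: 12
  H: 25
  Br: 1
  O: 2
Molecular formula: C12H25BrO2.
  M = 12(12.0) + 25(1.007825) + 78.918338 + 2(15.994915)
    = 144.000000 + 25.195625 + 78.918338 + 31.989830 = 280.103793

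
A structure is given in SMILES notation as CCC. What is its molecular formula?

Atom tally by fragment:
  CH3 → C:1 H:3
  CH2 → C:1 H:2
  CH3 → C:1 H:3
Element totals:
  C: 3
  H: 8

C3H8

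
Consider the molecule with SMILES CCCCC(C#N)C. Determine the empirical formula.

C7H13N

Atom tally by fragment:
  CH3 → C:1 H:3
  CH2 → C:1 H:2
  CH2 → C:1 H:2
  CH2 → C:1 H:2
  CH(CN) → C:2 H:1 N:1
  CH3 → C:1 H:3
Element totals:
  C: 7
  H: 13
  N: 1
Molecular formula: C7H13N.
gcd of subscripts (7, 13, 1) = 1, so the empirical formula equals the molecular formula.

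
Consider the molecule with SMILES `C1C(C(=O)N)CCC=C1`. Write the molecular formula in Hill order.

Atom tally by fragment:
  cyclohexene ring core → C:6 H:10
  (− 1 ring H displaced by substituents)
  + CONH2 → C:1 H:2 O:1 N:1
Element totals:
  C: 7
  H: 11
  N: 1
  O: 1

C7H11NO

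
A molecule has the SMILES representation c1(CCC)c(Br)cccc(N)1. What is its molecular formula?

Atom tally by fragment:
  benzene ring core → C:6 H:6
  (− 3 ring H displaced by substituents)
  + CH2CH2CH3 → C:3 H:7
  + Br → Br:1
  + NH2 → N:1 H:2
Element totals:
  C: 9
  H: 12
  Br: 1
  N: 1

C9H12BrN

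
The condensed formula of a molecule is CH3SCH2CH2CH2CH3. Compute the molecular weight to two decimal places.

Element totals:
  C: 5
  H: 12
  S: 1
Molecular formula: C5H12S.
  M = 5(12.011) + 12(1.008) + 32.06
    = 60.055 + 12.096 + 32.060 = 104.211

104.21 g/mol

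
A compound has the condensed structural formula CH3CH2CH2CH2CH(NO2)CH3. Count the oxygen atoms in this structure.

2

Element totals:
  C: 6
  H: 13
  N: 1
  O: 2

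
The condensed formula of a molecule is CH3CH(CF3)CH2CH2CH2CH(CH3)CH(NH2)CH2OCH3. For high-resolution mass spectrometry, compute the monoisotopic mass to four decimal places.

241.1653

Atom tally by fragment:
  CH3 → C:1 H:3
  CH(CF3) → C:2 H:1 F:3
  CH2 → C:1 H:2
  CH2 → C:1 H:2
  CH2 → C:1 H:2
  CH(CH3) → C:2 H:4
  CH(NH2) → C:1 H:3 N:1
  CH2OCH3 → C:2 H:5 O:1
Element totals:
  C: 11
  H: 22
  F: 3
  N: 1
  O: 1
Molecular formula: C11H22F3NO.
  M = 11(12.0) + 22(1.007825) + 3(18.998403) + 14.003074 + 15.994915
    = 132.000000 + 22.172150 + 56.995209 + 14.003074 + 15.994915 = 241.165348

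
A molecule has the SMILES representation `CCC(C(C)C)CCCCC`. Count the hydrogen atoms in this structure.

24

Atom tally by fragment:
  CH3 → C:1 H:3
  CH2 → C:1 H:2
  CH(CH(CH3)2) → C:4 H:8
  CH2 → C:1 H:2
  CH2 → C:1 H:2
  CH2 → C:1 H:2
  CH2 → C:1 H:2
  CH3 → C:1 H:3
Element totals:
  C: 11
  H: 24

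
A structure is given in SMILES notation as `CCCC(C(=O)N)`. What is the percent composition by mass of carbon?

Atom tally by fragment:
  CH3 → C:1 H:3
  CH2 → C:1 H:2
  CH2 → C:1 H:2
  CH2CONH2 → C:2 H:4 O:1 N:1
Element totals:
  C: 5
  H: 11
  N: 1
  O: 1
Molecular formula: C5H11NO.
Molar mass = 101.149 g/mol.
Mass from C: 5 × 12.011 = 60.055 g/mol.
%C = 60.055 / 101.149 × 100 = 59.37%.

59.37%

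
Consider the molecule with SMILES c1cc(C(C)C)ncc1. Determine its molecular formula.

Atom tally by fragment:
  pyridine ring core → C:5 H:5 N:1
  (− 1 ring H displaced by substituents)
  + CH(CH3)2 → C:3 H:7
Element totals:
  C: 8
  H: 11
  N: 1

C8H11N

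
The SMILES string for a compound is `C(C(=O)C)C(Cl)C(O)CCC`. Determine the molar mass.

Atom tally by fragment:
  CH3COCH2 → C:3 H:5 O:1
  CH(Cl) → C:1 H:1 Cl:1
  CH(OH) → C:1 H:2 O:1
  CH2 → C:1 H:2
  CH2 → C:1 H:2
  CH3 → C:1 H:3
Element totals:
  C: 8
  H: 15
  Cl: 1
  O: 2
Molecular formula: C8H15ClO2.
  M = 8(12.011) + 15(1.008) + 35.45 + 2(15.999)
    = 96.088 + 15.120 + 35.450 + 31.998 = 178.656

178.66 g/mol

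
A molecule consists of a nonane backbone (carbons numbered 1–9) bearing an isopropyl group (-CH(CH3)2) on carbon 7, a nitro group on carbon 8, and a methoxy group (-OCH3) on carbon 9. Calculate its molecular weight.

245.36 g/mol

Atom tally by fragment:
  CH3 → C:1 H:3
  CH2 → C:1 H:2
  CH2 → C:1 H:2
  CH2 → C:1 H:2
  CH2 → C:1 H:2
  CH2 → C:1 H:2
  CH(CH(CH3)2) → C:4 H:8
  CH(NO2) → C:1 H:1 N:1 O:2
  CH2OCH3 → C:2 H:5 O:1
Element totals:
  C: 13
  H: 27
  N: 1
  O: 3
Molecular formula: C13H27NO3.
  M = 13(12.011) + 27(1.008) + 14.007 + 3(15.999)
    = 156.143 + 27.216 + 14.007 + 47.997 = 245.363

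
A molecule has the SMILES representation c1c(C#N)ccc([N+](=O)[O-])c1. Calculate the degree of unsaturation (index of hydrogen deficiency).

Atom tally by fragment:
  benzene ring core → C:6 H:6
  (− 2 ring H displaced by substituents)
  + CN → C:1 N:1
  + NO2 → N:1 O:2
Element totals:
  C: 7
  H: 4
  N: 2
  O: 2
Molecular formula: C7H4N2O2.
DoU = (2C + 2 + N − H − X) / 2 = (2·7 + 2 + 2 − 4 − 0) / 2 = 7.

7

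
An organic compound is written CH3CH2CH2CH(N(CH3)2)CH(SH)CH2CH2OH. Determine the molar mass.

Element totals:
  C: 9
  H: 21
  N: 1
  O: 1
  S: 1
Molecular formula: C9H21NOS.
  M = 9(12.011) + 21(1.008) + 14.007 + 15.999 + 32.06
    = 108.099 + 21.168 + 14.007 + 15.999 + 32.060 = 191.333

191.33 g/mol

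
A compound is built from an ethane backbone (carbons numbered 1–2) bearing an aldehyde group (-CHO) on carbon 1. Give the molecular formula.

Atom tally by fragment:
  OHCCH2 → C:2 H:3 O:1
  CH3 → C:1 H:3
Element totals:
  C: 3
  H: 6
  O: 1

C3H6O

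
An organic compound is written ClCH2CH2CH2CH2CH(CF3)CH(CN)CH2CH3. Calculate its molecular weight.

241.68 g/mol

Atom tally by fragment:
  ClCH2 → C:1 H:2 Cl:1
  CH2 → C:1 H:2
  CH2 → C:1 H:2
  CH2 → C:1 H:2
  CH(CF3) → C:2 H:1 F:3
  CH(CN) → C:2 H:1 N:1
  CH2 → C:1 H:2
  CH3 → C:1 H:3
Element totals:
  C: 10
  H: 15
  Cl: 1
  F: 3
  N: 1
Molecular formula: C10H15ClF3N.
  M = 10(12.011) + 15(1.008) + 35.45 + 3(18.998) + 14.007
    = 120.110 + 15.120 + 35.450 + 56.994 + 14.007 = 241.681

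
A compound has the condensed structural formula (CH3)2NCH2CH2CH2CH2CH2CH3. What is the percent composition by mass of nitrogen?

10.84%

Element totals:
  C: 8
  H: 19
  N: 1
Molecular formula: C8H19N.
Molar mass = 129.247 g/mol.
Mass from N: 1 × 14.007 = 14.007 g/mol.
%N = 14.007 / 129.247 × 100 = 10.84%.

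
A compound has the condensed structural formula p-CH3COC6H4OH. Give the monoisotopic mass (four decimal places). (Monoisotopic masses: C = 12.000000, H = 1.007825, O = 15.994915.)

Atom tally by fragment:
  benzene ring core → C:6 H:6
  (− 2 ring H displaced by substituents)
  + COCH3 → C:2 H:3 O:1
  + OH → O:1 H:1
Element totals:
  C: 8
  H: 8
  O: 2
Molecular formula: C8H8O2.
  M = 8(12.0) + 8(1.007825) + 2(15.994915)
    = 96.000000 + 8.062600 + 31.989830 = 136.052430

136.0524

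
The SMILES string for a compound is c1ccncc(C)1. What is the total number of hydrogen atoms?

7

Atom tally by fragment:
  pyridine ring core → C:5 H:5 N:1
  (− 1 ring H displaced by substituents)
  + CH3 → C:1 H:3
Element totals:
  C: 6
  H: 7
  N: 1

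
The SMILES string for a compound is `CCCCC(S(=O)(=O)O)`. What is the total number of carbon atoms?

5

Atom tally by fragment:
  CH3 → C:1 H:3
  CH2 → C:1 H:2
  CH2 → C:1 H:2
  CH2 → C:1 H:2
  CH2SO3H → C:1 H:3 S:1 O:3
Element totals:
  C: 5
  H: 12
  O: 3
  S: 1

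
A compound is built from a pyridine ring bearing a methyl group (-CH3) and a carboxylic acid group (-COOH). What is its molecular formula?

Atom tally by fragment:
  pyridine ring core → C:5 H:5 N:1
  (− 2 ring H displaced by substituents)
  + CH3 → C:1 H:3
  + COOH → C:1 H:1 O:2
Element totals:
  C: 7
  H: 7
  N: 1
  O: 2

C7H7NO2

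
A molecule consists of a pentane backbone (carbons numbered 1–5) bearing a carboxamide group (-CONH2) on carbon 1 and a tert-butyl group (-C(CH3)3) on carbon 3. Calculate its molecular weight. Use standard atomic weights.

171.28 g/mol

Atom tally by fragment:
  H2NOCCH2 → C:2 H:4 O:1 N:1
  CH2 → C:1 H:2
  CH(C(CH3)3) → C:5 H:10
  CH2 → C:1 H:2
  CH3 → C:1 H:3
Element totals:
  C: 10
  H: 21
  N: 1
  O: 1
Molecular formula: C10H21NO.
  M = 10(12.011) + 21(1.008) + 14.007 + 15.999
    = 120.110 + 21.168 + 14.007 + 15.999 = 171.284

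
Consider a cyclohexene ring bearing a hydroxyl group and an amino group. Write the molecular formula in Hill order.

C6H11NO

Atom tally by fragment:
  cyclohexene ring core → C:6 H:10
  (− 2 ring H displaced by substituents)
  + OH → O:1 H:1
  + NH2 → N:1 H:2
Element totals:
  C: 6
  H: 11
  N: 1
  O: 1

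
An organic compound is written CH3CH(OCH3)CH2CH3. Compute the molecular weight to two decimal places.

88.15 g/mol

Atom tally by fragment:
  CH3 → C:1 H:3
  CH(OCH3) → C:2 H:4 O:1
  CH2 → C:1 H:2
  CH3 → C:1 H:3
Element totals:
  C: 5
  H: 12
  O: 1
Molecular formula: C5H12O.
  M = 5(12.011) + 12(1.008) + 15.999
    = 60.055 + 12.096 + 15.999 = 88.150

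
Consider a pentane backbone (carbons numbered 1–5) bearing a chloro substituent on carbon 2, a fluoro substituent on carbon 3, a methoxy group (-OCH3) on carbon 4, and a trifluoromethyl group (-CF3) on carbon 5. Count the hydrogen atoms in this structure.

11

Atom tally by fragment:
  CH3 → C:1 H:3
  CH(Cl) → C:1 H:1 Cl:1
  CH(F) → C:1 H:1 F:1
  CH(OCH3) → C:2 H:4 O:1
  CH2CF3 → C:2 H:2 F:3
Element totals:
  C: 7
  H: 11
  Cl: 1
  F: 4
  O: 1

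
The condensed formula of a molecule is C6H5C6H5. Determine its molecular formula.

C12H10

Atom tally by fragment:
  benzene ring core → C:6 H:6
  (− 1 ring H displaced by substituents)
  + C6H5 → C:6 H:5
Element totals:
  C: 12
  H: 10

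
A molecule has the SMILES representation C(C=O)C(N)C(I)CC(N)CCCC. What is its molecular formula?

Atom tally by fragment:
  OHCCH2 → C:2 H:3 O:1
  CH(NH2) → C:1 H:3 N:1
  CH(I) → C:1 H:1 I:1
  CH2 → C:1 H:2
  CH(NH2) → C:1 H:3 N:1
  CH2 → C:1 H:2
  CH2 → C:1 H:2
  CH2 → C:1 H:2
  CH3 → C:1 H:3
Element totals:
  C: 10
  H: 21
  I: 1
  N: 2
  O: 1

C10H21IN2O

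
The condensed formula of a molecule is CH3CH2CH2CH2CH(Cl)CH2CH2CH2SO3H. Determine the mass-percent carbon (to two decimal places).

42.01%

Element totals:
  C: 8
  H: 17
  Cl: 1
  O: 3
  S: 1
Molecular formula: C8H17ClO3S.
Molar mass = 228.731 g/mol.
Mass from C: 8 × 12.011 = 96.088 g/mol.
%C = 96.088 / 228.731 × 100 = 42.01%.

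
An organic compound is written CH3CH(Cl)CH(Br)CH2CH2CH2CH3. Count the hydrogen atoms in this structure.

Element totals:
  C: 7
  H: 14
  Br: 1
  Cl: 1

14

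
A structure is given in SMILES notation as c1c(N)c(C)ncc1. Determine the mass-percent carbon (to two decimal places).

Atom tally by fragment:
  pyridine ring core → C:5 H:5 N:1
  (− 2 ring H displaced by substituents)
  + NH2 → N:1 H:2
  + CH3 → C:1 H:3
Element totals:
  C: 6
  H: 8
  N: 2
Molecular formula: C6H8N2.
Molar mass = 108.144 g/mol.
Mass from C: 6 × 12.011 = 72.066 g/mol.
%C = 72.066 / 108.144 × 100 = 66.64%.

66.64%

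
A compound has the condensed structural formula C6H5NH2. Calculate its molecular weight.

Element totals:
  C: 6
  H: 7
  N: 1
Molecular formula: C6H7N.
  M = 6(12.011) + 7(1.008) + 14.007
    = 72.066 + 7.056 + 14.007 = 93.129

93.13 g/mol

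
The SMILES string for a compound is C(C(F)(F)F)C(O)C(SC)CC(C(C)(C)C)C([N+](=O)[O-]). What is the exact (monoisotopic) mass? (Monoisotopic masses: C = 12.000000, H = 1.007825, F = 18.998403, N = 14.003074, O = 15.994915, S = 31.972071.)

Atom tally by fragment:
  F3CCH2 → C:2 H:2 F:3
  CH(OH) → C:1 H:2 O:1
  CH(SCH3) → C:2 H:4 S:1
  CH2 → C:1 H:2
  CH(C(CH3)3) → C:5 H:10
  CH2NO2 → C:1 H:2 N:1 O:2
Element totals:
  C: 12
  H: 22
  F: 3
  N: 1
  O: 3
  S: 1
Molecular formula: C12H22F3NO3S.
  M = 12(12.0) + 22(1.007825) + 3(18.998403) + 14.003074 + 3(15.994915) + 31.972071
    = 144.000000 + 22.172150 + 56.995209 + 14.003074 + 47.984745 + 31.972071 = 317.127249

317.1272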